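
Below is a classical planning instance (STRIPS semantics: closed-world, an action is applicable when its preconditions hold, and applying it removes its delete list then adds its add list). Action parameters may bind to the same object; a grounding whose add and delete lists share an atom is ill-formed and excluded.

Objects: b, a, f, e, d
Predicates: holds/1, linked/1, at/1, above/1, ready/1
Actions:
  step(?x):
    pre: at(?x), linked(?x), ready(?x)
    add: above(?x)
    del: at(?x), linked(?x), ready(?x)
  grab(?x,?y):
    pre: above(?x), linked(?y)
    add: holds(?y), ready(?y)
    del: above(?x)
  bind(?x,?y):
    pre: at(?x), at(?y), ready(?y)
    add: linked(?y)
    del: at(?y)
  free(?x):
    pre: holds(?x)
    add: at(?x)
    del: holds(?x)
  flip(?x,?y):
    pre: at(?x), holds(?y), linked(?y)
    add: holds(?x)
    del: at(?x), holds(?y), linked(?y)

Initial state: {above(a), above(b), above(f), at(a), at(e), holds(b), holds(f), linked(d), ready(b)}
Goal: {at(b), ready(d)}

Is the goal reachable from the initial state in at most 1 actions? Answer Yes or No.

No

1. grab(b,d)  →  {above(a), above(f), at(a), at(e), holds(b), holds(d), holds(f), linked(d), ready(b), ready(d)}
2. free(b)  →  {above(a), above(f), at(a), at(b), at(e), holds(d), holds(f), linked(d), ready(b), ready(d)}
optimal plan length = 2; 2 > 1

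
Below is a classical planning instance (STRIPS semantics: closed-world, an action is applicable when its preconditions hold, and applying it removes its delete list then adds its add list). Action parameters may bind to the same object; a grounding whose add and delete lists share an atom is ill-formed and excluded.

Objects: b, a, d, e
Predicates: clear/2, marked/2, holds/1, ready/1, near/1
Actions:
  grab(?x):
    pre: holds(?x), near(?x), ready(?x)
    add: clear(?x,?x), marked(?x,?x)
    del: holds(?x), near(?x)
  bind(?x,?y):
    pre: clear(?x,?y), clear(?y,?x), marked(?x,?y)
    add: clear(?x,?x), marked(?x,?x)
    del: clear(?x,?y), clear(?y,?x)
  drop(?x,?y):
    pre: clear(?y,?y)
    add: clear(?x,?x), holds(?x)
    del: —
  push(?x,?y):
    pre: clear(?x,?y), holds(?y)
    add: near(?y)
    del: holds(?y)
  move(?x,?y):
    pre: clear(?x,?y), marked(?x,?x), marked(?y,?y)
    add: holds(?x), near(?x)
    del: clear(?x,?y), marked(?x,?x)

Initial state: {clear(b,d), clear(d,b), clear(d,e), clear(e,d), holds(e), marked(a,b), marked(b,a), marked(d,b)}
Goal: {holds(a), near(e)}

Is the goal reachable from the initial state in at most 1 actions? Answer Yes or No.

1. bind(d,b)  →  {clear(d,d), clear(d,e), clear(e,d), holds(e), marked(a,b), marked(b,a), marked(d,b), marked(d,d)}
2. drop(a,d)  →  {clear(a,a), clear(d,d), clear(d,e), clear(e,d), holds(a), holds(e), marked(a,b), marked(b,a), marked(d,b), marked(d,d)}
3. push(d,e)  →  {clear(a,a), clear(d,d), clear(d,e), clear(e,d), holds(a), marked(a,b), marked(b,a), marked(d,b), marked(d,d), near(e)}
optimal plan length = 3; 3 > 1

No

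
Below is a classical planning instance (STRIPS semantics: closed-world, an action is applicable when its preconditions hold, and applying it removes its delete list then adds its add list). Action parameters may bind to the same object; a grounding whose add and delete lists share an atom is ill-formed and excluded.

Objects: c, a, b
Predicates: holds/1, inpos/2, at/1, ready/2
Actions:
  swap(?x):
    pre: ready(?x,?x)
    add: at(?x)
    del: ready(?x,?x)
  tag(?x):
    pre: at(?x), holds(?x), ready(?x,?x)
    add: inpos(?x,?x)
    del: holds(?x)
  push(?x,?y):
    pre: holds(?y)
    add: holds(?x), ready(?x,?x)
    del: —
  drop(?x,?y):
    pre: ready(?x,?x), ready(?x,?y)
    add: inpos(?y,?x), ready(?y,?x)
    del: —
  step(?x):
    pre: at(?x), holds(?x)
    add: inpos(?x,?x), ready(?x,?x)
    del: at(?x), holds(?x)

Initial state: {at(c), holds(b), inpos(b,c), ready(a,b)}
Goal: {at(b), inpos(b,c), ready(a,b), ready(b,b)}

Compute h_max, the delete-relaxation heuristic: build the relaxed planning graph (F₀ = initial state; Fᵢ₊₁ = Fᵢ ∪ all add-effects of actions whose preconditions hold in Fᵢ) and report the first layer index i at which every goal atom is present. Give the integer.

2

F0 = init (4 atoms)
F1 = F0 ∪ {holds(a), holds(c), ready(a,a), ready(b,b), ready(c,c)}  (9 atoms)
F2 = F1 ∪ {at(a), at(b), inpos(a,a), inpos(b,a), inpos(b,b), inpos(c,c), ready(b,a)}  (16 atoms)
goal ⊆ F2  ⇒  h_max = 2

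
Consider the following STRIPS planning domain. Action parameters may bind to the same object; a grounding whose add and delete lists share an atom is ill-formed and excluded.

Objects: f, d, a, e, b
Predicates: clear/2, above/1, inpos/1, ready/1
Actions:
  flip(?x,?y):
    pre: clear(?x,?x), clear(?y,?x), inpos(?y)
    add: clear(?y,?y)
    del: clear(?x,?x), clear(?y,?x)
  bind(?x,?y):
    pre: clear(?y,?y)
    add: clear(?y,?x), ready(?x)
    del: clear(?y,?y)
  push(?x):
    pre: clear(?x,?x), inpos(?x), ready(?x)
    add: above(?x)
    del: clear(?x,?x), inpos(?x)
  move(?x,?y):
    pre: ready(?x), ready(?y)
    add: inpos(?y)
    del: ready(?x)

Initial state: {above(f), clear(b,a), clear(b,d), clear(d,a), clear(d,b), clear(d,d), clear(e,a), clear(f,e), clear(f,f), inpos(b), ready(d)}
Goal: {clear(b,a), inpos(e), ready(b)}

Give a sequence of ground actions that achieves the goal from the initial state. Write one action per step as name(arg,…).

1. bind(e,f)  →  {above(f), clear(b,a), clear(b,d), clear(d,a), clear(d,b), clear(d,d), clear(e,a), clear(f,e), inpos(b), ready(d), ready(e)}
2. bind(b,d)  →  {above(f), clear(b,a), clear(b,d), clear(d,a), clear(d,b), clear(e,a), clear(f,e), inpos(b), ready(b), ready(d), ready(e)}
3. move(d,e)  →  {above(f), clear(b,a), clear(b,d), clear(d,a), clear(d,b), clear(e,a), clear(f,e), inpos(b), inpos(e), ready(b), ready(e)}

bind(e,f); bind(b,d); move(d,e)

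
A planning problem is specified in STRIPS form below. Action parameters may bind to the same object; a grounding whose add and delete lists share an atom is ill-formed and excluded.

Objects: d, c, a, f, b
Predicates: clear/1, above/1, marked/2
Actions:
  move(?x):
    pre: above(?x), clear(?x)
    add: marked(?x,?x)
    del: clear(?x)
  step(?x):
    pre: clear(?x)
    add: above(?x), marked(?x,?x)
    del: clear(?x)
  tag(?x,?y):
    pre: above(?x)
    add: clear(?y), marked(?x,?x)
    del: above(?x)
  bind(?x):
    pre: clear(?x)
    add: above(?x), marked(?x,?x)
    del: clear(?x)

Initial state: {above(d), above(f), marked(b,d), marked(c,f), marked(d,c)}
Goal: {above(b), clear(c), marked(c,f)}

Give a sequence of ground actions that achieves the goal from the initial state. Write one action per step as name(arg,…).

tag(d,c); tag(f,b); step(b)

1. tag(d,c)  →  {above(f), clear(c), marked(b,d), marked(c,f), marked(d,c), marked(d,d)}
2. tag(f,b)  →  {clear(b), clear(c), marked(b,d), marked(c,f), marked(d,c), marked(d,d), marked(f,f)}
3. step(b)  →  {above(b), clear(c), marked(b,b), marked(b,d), marked(c,f), marked(d,c), marked(d,d), marked(f,f)}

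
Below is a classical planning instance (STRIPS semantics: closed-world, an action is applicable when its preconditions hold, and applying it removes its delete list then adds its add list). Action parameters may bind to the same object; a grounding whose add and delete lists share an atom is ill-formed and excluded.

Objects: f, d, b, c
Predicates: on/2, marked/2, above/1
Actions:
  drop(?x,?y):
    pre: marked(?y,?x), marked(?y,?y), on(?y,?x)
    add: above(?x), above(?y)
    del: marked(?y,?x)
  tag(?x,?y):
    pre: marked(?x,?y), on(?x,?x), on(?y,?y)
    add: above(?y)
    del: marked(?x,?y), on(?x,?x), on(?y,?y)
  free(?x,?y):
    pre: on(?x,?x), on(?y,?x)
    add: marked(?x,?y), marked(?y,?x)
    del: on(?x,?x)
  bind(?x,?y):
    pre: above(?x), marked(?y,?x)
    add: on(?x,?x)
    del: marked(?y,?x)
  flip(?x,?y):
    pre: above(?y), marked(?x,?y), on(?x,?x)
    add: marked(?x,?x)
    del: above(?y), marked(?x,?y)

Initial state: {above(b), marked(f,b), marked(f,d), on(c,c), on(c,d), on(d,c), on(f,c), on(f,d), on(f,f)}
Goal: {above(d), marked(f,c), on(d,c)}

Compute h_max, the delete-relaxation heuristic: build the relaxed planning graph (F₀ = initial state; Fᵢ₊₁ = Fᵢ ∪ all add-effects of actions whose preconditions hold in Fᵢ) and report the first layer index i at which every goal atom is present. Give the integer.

F0 = init (9 atoms)
F1 = F0 ∪ {marked(c,c), marked(c,d), marked(c,f), marked(d,c), marked(f,c), marked(f,f), on(b,b)}  (16 atoms)
F2 = F1 ∪ {above(c), above(d), above(f), marked(b,b)}  (20 atoms)
goal ⊆ F2  ⇒  h_max = 2

2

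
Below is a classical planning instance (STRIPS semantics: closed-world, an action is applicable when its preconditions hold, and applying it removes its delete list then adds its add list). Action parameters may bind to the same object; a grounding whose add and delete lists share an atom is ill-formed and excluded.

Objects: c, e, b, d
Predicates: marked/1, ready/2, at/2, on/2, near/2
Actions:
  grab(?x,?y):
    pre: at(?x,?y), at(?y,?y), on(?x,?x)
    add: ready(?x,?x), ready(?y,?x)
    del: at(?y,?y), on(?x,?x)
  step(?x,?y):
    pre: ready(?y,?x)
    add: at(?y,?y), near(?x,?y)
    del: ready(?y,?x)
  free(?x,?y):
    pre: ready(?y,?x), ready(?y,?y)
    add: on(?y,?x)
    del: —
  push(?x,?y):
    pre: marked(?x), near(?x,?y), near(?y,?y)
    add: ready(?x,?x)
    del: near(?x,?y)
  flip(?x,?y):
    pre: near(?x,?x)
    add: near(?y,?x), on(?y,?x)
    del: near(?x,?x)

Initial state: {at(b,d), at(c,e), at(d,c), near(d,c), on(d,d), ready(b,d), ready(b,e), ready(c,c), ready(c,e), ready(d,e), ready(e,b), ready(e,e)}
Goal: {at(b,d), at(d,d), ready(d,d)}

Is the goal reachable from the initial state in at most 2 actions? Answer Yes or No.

1. step(c,c)  →  {at(b,d), at(c,c), at(c,e), at(d,c), near(c,c), near(d,c), on(d,d), ready(b,d), ready(b,e), ready(c,e), ready(d,e), ready(e,b), ready(e,e)}
2. grab(d,c)  →  {at(b,d), at(c,e), at(d,c), near(c,c), near(d,c), ready(b,d), ready(b,e), ready(c,d), ready(c,e), ready(d,d), ready(d,e), ready(e,b), ready(e,e)}
3. step(e,d)  →  {at(b,d), at(c,e), at(d,c), at(d,d), near(c,c), near(d,c), near(e,d), ready(b,d), ready(b,e), ready(c,d), ready(c,e), ready(d,d), ready(e,b), ready(e,e)}
optimal plan length = 3; 3 > 2

No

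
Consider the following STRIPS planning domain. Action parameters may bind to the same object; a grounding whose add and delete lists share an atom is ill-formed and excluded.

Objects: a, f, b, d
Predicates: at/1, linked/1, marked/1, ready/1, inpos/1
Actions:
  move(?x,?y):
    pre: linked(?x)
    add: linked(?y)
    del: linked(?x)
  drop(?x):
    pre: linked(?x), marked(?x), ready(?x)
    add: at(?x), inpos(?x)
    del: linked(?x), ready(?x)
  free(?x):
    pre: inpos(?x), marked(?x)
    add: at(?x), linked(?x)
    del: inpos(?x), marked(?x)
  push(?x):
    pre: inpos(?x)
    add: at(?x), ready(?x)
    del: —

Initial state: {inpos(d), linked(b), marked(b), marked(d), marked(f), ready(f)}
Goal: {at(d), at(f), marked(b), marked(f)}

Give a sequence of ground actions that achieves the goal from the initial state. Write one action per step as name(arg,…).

1. move(b,f)  →  {inpos(d), linked(f), marked(b), marked(d), marked(f), ready(f)}
2. drop(f)  →  {at(f), inpos(d), inpos(f), marked(b), marked(d), marked(f)}
3. free(d)  →  {at(d), at(f), inpos(f), linked(d), marked(b), marked(f)}

move(b,f); drop(f); free(d)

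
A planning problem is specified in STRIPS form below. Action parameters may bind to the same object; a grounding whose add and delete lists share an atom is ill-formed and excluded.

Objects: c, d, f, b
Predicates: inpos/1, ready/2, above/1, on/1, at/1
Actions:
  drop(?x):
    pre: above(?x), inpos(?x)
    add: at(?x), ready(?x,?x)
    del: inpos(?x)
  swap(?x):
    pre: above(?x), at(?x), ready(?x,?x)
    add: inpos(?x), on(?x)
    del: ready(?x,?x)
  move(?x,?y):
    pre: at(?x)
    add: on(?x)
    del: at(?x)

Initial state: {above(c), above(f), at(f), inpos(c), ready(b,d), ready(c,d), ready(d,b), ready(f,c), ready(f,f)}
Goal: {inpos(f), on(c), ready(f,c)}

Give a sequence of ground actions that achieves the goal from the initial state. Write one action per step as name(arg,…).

1. drop(c)  →  {above(c), above(f), at(c), at(f), ready(b,d), ready(c,c), ready(c,d), ready(d,b), ready(f,c), ready(f,f)}
2. swap(c)  →  {above(c), above(f), at(c), at(f), inpos(c), on(c), ready(b,d), ready(c,d), ready(d,b), ready(f,c), ready(f,f)}
3. swap(f)  →  {above(c), above(f), at(c), at(f), inpos(c), inpos(f), on(c), on(f), ready(b,d), ready(c,d), ready(d,b), ready(f,c)}

drop(c); swap(c); swap(f)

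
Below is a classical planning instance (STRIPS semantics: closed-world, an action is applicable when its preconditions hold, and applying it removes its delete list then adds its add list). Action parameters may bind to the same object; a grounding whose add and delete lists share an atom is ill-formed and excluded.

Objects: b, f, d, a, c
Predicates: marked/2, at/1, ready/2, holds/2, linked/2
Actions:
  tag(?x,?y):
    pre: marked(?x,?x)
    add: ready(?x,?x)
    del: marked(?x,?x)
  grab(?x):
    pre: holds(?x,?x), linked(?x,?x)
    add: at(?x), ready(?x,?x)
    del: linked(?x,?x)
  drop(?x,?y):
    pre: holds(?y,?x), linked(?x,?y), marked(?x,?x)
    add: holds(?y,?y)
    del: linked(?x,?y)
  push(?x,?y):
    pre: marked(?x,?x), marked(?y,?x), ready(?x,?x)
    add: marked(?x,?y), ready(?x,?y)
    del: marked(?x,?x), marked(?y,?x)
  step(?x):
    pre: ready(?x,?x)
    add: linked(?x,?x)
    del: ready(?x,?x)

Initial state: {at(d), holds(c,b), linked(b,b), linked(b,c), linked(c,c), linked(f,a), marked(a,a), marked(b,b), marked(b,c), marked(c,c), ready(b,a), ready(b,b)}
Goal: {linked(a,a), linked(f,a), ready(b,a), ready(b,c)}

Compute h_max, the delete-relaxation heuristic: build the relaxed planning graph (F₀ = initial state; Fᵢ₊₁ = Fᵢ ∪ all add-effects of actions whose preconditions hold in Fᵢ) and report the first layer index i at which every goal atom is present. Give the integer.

F0 = init (12 atoms)
F1 = F0 ∪ {holds(c,c), ready(a,a), ready(c,c)}  (15 atoms)
F2 = F1 ∪ {at(c), linked(a,a), marked(c,b), ready(c,b)}  (19 atoms)
F3 = F2 ∪ {ready(b,c)}  (20 atoms)
goal ⊆ F3  ⇒  h_max = 3

3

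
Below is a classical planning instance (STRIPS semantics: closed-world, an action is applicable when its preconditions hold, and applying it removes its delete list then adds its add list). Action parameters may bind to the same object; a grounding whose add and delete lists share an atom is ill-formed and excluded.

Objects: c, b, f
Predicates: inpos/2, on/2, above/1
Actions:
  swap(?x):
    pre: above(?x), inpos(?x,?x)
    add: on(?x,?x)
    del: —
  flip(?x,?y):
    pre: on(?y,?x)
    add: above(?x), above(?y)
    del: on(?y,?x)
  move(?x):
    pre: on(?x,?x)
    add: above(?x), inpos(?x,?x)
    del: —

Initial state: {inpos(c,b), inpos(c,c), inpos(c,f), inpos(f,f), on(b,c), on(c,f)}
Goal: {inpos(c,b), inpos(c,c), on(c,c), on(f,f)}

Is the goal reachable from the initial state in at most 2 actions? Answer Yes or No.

No

1. flip(f,c)  →  {above(c), above(f), inpos(c,b), inpos(c,c), inpos(c,f), inpos(f,f), on(b,c)}
2. swap(c)  →  {above(c), above(f), inpos(c,b), inpos(c,c), inpos(c,f), inpos(f,f), on(b,c), on(c,c)}
3. swap(f)  →  {above(c), above(f), inpos(c,b), inpos(c,c), inpos(c,f), inpos(f,f), on(b,c), on(c,c), on(f,f)}
optimal plan length = 3; 3 > 2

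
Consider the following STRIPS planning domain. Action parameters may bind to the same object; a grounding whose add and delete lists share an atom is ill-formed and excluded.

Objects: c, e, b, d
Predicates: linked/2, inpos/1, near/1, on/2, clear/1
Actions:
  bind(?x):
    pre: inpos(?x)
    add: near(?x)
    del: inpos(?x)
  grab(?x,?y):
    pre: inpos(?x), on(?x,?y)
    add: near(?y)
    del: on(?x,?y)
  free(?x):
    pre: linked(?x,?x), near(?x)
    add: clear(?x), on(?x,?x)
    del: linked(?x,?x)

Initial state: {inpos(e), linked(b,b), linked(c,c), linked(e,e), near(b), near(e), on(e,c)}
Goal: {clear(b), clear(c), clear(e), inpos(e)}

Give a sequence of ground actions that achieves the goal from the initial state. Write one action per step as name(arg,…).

1. grab(e,c)  →  {inpos(e), linked(b,b), linked(c,c), linked(e,e), near(b), near(c), near(e)}
2. free(c)  →  {clear(c), inpos(e), linked(b,b), linked(e,e), near(b), near(c), near(e), on(c,c)}
3. free(e)  →  {clear(c), clear(e), inpos(e), linked(b,b), near(b), near(c), near(e), on(c,c), on(e,e)}
4. free(b)  →  {clear(b), clear(c), clear(e), inpos(e), near(b), near(c), near(e), on(b,b), on(c,c), on(e,e)}

grab(e,c); free(c); free(e); free(b)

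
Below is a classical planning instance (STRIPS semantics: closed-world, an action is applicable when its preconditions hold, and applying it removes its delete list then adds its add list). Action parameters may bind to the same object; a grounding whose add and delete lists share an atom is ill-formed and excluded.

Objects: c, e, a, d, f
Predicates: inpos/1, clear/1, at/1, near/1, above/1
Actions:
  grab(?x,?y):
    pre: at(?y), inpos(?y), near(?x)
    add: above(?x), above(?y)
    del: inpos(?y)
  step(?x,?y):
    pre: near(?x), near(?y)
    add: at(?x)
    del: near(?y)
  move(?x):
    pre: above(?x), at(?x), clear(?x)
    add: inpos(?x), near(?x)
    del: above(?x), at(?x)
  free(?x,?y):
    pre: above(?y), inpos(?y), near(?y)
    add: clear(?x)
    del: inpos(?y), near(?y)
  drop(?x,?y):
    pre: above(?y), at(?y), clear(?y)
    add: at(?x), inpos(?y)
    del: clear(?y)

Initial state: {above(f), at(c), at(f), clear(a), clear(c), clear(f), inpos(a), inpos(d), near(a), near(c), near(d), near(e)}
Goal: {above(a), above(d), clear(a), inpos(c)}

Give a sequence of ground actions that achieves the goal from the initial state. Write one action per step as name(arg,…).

step(a,e); grab(c,a); drop(d,c); grab(c,d)

1. step(a,e)  →  {above(f), at(a), at(c), at(f), clear(a), clear(c), clear(f), inpos(a), inpos(d), near(a), near(c), near(d)}
2. grab(c,a)  →  {above(a), above(c), above(f), at(a), at(c), at(f), clear(a), clear(c), clear(f), inpos(d), near(a), near(c), near(d)}
3. drop(d,c)  →  {above(a), above(c), above(f), at(a), at(c), at(d), at(f), clear(a), clear(f), inpos(c), inpos(d), near(a), near(c), near(d)}
4. grab(c,d)  →  {above(a), above(c), above(d), above(f), at(a), at(c), at(d), at(f), clear(a), clear(f), inpos(c), near(a), near(c), near(d)}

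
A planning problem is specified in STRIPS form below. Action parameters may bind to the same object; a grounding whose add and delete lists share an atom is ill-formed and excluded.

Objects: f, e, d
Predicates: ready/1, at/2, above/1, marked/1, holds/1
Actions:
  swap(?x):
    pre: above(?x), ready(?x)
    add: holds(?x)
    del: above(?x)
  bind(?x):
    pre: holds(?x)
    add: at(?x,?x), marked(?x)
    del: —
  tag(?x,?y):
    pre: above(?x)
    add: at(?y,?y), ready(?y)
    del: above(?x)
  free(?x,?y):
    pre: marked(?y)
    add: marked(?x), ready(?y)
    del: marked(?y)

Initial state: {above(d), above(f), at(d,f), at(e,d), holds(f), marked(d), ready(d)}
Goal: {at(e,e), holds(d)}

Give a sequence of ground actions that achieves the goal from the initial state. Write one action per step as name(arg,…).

swap(d); tag(f,e)

1. swap(d)  →  {above(f), at(d,f), at(e,d), holds(d), holds(f), marked(d), ready(d)}
2. tag(f,e)  →  {at(d,f), at(e,d), at(e,e), holds(d), holds(f), marked(d), ready(d), ready(e)}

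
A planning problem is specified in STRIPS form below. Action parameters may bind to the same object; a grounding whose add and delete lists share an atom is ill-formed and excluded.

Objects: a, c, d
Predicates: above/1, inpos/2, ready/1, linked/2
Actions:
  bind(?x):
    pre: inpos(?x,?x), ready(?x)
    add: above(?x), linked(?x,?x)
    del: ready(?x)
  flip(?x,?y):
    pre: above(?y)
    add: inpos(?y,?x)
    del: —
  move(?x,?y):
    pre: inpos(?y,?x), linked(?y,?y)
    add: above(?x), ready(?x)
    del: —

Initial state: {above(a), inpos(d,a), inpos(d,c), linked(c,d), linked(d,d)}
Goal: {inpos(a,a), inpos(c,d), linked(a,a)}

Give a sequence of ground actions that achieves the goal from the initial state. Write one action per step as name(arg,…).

1. flip(a,a)  →  {above(a), inpos(a,a), inpos(d,a), inpos(d,c), linked(c,d), linked(d,d)}
2. move(a,d)  →  {above(a), inpos(a,a), inpos(d,a), inpos(d,c), linked(c,d), linked(d,d), ready(a)}
3. bind(a)  →  {above(a), inpos(a,a), inpos(d,a), inpos(d,c), linked(a,a), linked(c,d), linked(d,d)}
4. move(c,d)  →  {above(a), above(c), inpos(a,a), inpos(d,a), inpos(d,c), linked(a,a), linked(c,d), linked(d,d), ready(c)}
5. flip(d,c)  →  {above(a), above(c), inpos(a,a), inpos(c,d), inpos(d,a), inpos(d,c), linked(a,a), linked(c,d), linked(d,d), ready(c)}

flip(a,a); move(a,d); bind(a); move(c,d); flip(d,c)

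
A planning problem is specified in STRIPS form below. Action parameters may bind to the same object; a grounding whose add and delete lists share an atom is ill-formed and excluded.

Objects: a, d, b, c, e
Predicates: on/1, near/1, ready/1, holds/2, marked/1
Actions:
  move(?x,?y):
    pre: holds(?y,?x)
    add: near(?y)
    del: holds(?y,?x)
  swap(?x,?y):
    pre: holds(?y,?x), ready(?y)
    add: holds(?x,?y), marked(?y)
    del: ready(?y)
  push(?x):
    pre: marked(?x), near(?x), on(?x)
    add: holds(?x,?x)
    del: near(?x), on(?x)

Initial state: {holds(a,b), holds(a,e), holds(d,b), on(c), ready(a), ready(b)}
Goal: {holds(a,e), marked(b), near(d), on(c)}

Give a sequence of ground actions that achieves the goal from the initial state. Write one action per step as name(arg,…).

1. move(b,d)  →  {holds(a,b), holds(a,e), near(d), on(c), ready(a), ready(b)}
2. swap(b,a)  →  {holds(a,b), holds(a,e), holds(b,a), marked(a), near(d), on(c), ready(b)}
3. swap(a,b)  →  {holds(a,b), holds(a,e), holds(b,a), marked(a), marked(b), near(d), on(c)}

move(b,d); swap(b,a); swap(a,b)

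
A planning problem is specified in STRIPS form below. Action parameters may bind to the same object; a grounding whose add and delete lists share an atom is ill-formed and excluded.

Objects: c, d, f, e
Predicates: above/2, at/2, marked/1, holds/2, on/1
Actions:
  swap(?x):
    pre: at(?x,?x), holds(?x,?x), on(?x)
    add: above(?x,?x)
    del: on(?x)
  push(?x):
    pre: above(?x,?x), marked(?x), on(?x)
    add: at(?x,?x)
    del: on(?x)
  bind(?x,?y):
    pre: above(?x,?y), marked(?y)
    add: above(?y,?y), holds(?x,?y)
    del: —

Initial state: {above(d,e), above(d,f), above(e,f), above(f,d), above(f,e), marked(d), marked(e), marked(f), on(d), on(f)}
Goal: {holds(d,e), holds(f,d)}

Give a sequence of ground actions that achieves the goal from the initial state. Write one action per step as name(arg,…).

1. bind(d,e)  →  {above(d,e), above(d,f), above(e,e), above(e,f), above(f,d), above(f,e), holds(d,e), marked(d), marked(e), marked(f), on(d), on(f)}
2. bind(f,d)  →  {above(d,d), above(d,e), above(d,f), above(e,e), above(e,f), above(f,d), above(f,e), holds(d,e), holds(f,d), marked(d), marked(e), marked(f), on(d), on(f)}

bind(d,e); bind(f,d)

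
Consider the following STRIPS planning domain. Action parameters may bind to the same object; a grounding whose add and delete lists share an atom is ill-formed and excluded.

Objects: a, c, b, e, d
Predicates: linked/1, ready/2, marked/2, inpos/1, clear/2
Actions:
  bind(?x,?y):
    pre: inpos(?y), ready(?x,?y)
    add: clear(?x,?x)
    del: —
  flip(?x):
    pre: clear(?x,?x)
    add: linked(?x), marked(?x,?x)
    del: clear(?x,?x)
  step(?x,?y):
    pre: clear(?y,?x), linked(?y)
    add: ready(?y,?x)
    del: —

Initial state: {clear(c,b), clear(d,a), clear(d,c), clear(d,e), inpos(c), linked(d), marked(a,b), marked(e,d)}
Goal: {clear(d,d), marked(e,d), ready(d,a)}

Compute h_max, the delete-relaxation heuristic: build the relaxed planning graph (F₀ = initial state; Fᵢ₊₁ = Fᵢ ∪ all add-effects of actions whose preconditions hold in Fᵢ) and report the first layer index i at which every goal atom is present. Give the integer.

2

F0 = init (8 atoms)
F1 = F0 ∪ {ready(d,a), ready(d,c), ready(d,e)}  (11 atoms)
F2 = F1 ∪ {clear(d,d)}  (12 atoms)
goal ⊆ F2  ⇒  h_max = 2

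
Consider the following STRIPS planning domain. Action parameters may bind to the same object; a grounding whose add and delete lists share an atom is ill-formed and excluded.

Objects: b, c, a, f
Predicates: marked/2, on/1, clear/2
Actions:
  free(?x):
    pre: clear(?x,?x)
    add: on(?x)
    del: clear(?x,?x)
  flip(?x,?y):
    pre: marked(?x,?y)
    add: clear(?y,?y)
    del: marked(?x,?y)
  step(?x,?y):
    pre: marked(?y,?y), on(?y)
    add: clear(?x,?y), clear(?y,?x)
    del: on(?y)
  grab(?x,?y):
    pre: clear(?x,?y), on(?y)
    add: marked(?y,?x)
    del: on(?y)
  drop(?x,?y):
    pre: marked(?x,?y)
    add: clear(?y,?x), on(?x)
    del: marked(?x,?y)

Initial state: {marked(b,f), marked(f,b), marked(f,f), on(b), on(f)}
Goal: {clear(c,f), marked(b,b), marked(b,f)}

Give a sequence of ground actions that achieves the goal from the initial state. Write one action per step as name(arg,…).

flip(f,b); step(c,f); grab(b,b)

1. flip(f,b)  →  {clear(b,b), marked(b,f), marked(f,f), on(b), on(f)}
2. step(c,f)  →  {clear(b,b), clear(c,f), clear(f,c), marked(b,f), marked(f,f), on(b)}
3. grab(b,b)  →  {clear(b,b), clear(c,f), clear(f,c), marked(b,b), marked(b,f), marked(f,f)}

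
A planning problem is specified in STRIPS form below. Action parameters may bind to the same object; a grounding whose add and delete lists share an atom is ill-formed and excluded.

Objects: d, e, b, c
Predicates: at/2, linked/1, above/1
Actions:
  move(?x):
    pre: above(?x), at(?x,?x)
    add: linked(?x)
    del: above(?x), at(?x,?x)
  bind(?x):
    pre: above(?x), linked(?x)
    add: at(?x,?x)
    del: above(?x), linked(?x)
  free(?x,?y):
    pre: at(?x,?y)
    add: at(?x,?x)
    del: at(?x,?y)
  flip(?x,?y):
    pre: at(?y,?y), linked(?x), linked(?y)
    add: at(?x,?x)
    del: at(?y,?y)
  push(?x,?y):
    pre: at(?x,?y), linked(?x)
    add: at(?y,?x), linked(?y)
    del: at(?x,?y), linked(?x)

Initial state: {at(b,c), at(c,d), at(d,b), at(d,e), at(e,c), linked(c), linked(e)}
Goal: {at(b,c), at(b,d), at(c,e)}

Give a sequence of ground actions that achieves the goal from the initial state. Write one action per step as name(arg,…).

push(e,c); push(c,d); push(d,b)

1. push(e,c)  →  {at(b,c), at(c,d), at(c,e), at(d,b), at(d,e), linked(c)}
2. push(c,d)  →  {at(b,c), at(c,e), at(d,b), at(d,c), at(d,e), linked(d)}
3. push(d,b)  →  {at(b,c), at(b,d), at(c,e), at(d,c), at(d,e), linked(b)}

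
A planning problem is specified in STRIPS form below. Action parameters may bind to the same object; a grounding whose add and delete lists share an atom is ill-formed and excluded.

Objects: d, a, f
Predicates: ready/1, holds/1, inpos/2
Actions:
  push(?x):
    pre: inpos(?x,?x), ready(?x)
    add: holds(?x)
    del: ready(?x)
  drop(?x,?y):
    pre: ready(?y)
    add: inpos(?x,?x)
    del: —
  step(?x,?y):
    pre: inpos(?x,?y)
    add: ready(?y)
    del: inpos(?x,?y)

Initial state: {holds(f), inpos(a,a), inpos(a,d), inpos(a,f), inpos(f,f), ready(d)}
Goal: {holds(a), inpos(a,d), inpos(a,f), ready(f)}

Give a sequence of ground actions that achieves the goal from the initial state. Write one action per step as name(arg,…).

1. step(a,a)  →  {holds(f), inpos(a,d), inpos(a,f), inpos(f,f), ready(a), ready(d)}
2. drop(a,d)  →  {holds(f), inpos(a,a), inpos(a,d), inpos(a,f), inpos(f,f), ready(a), ready(d)}
3. push(a)  →  {holds(a), holds(f), inpos(a,a), inpos(a,d), inpos(a,f), inpos(f,f), ready(d)}
4. step(f,f)  →  {holds(a), holds(f), inpos(a,a), inpos(a,d), inpos(a,f), ready(d), ready(f)}

step(a,a); drop(a,d); push(a); step(f,f)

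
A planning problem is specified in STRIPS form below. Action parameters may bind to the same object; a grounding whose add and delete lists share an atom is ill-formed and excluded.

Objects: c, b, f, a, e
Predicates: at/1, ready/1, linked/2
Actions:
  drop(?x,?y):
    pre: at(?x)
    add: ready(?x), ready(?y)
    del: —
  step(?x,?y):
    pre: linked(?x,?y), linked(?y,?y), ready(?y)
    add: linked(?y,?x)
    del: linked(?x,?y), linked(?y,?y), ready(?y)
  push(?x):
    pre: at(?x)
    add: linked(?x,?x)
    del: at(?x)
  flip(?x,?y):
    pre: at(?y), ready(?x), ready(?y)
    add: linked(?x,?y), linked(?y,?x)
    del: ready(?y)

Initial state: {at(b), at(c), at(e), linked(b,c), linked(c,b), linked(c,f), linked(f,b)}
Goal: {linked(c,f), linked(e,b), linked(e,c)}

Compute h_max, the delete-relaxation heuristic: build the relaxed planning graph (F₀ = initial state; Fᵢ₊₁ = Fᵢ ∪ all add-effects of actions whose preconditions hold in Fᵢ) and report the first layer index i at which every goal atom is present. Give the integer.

F0 = init (7 atoms)
F1 = F0 ∪ {linked(b,b), linked(c,c), linked(e,e), ready(a), ready(b), ready(c), ready(e), ready(f)}  (15 atoms)
F2 = F1 ∪ {linked(a,b), linked(a,c), linked(a,e), linked(b,a), linked(b,e), linked(b,f), linked(c,a), linked(c,e), linked(e,a), linked(e,b), linked(e,c), linked(e,f), linked(f,c), linked(f,e)}  (29 atoms)
goal ⊆ F2  ⇒  h_max = 2

2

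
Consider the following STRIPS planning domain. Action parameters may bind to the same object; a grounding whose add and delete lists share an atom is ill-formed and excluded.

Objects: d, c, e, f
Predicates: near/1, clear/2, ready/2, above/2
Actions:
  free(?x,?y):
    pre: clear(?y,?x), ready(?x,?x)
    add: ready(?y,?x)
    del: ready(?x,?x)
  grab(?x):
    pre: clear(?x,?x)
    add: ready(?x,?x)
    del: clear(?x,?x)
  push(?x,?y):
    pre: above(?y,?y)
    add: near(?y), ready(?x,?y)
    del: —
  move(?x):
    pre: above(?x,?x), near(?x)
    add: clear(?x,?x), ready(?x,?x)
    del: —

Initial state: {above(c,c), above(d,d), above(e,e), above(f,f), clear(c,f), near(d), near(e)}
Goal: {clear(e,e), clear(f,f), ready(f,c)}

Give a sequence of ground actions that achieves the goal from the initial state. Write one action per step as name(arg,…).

push(d,f); push(f,c); move(e); move(f)

1. push(d,f)  →  {above(c,c), above(d,d), above(e,e), above(f,f), clear(c,f), near(d), near(e), near(f), ready(d,f)}
2. push(f,c)  →  {above(c,c), above(d,d), above(e,e), above(f,f), clear(c,f), near(c), near(d), near(e), near(f), ready(d,f), ready(f,c)}
3. move(e)  →  {above(c,c), above(d,d), above(e,e), above(f,f), clear(c,f), clear(e,e), near(c), near(d), near(e), near(f), ready(d,f), ready(e,e), ready(f,c)}
4. move(f)  →  {above(c,c), above(d,d), above(e,e), above(f,f), clear(c,f), clear(e,e), clear(f,f), near(c), near(d), near(e), near(f), ready(d,f), ready(e,e), ready(f,c), ready(f,f)}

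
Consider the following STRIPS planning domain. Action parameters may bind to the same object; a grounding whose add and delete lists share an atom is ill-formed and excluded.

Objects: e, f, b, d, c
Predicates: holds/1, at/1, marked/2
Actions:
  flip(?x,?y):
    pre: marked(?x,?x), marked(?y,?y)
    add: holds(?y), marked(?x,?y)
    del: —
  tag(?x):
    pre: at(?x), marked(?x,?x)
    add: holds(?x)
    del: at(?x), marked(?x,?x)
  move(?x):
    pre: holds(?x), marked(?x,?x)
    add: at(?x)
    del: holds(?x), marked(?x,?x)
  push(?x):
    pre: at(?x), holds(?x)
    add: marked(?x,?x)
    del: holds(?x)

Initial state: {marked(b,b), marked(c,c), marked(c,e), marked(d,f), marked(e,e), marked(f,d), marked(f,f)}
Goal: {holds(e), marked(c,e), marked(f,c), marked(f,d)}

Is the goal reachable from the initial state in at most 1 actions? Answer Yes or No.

1. flip(e,e)  →  {holds(e), marked(b,b), marked(c,c), marked(c,e), marked(d,f), marked(e,e), marked(f,d), marked(f,f)}
2. flip(f,c)  →  {holds(c), holds(e), marked(b,b), marked(c,c), marked(c,e), marked(d,f), marked(e,e), marked(f,c), marked(f,d), marked(f,f)}
optimal plan length = 2; 2 > 1

No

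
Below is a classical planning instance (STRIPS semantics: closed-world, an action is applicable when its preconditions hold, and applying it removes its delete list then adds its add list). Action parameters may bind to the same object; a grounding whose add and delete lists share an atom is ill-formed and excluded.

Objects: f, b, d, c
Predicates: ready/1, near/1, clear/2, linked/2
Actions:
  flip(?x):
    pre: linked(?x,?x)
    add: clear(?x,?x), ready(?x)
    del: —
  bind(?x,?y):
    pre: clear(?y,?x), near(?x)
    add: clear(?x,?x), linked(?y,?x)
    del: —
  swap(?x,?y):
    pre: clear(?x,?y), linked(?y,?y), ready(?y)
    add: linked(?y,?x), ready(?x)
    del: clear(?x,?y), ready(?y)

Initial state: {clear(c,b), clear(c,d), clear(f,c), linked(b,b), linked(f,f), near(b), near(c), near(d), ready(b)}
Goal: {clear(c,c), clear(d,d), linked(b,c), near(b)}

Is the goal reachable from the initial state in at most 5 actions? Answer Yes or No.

1. bind(d,c)  →  {clear(c,b), clear(c,d), clear(d,d), clear(f,c), linked(b,b), linked(c,d), linked(f,f), near(b), near(c), near(d), ready(b)}
2. bind(c,f)  →  {clear(c,b), clear(c,c), clear(c,d), clear(d,d), clear(f,c), linked(b,b), linked(c,d), linked(f,c), linked(f,f), near(b), near(c), near(d), ready(b)}
3. swap(c,b)  →  {clear(c,c), clear(c,d), clear(d,d), clear(f,c), linked(b,b), linked(b,c), linked(c,d), linked(f,c), linked(f,f), near(b), near(c), near(d), ready(c)}
optimal plan length = 3; 3 ≤ 5

Yes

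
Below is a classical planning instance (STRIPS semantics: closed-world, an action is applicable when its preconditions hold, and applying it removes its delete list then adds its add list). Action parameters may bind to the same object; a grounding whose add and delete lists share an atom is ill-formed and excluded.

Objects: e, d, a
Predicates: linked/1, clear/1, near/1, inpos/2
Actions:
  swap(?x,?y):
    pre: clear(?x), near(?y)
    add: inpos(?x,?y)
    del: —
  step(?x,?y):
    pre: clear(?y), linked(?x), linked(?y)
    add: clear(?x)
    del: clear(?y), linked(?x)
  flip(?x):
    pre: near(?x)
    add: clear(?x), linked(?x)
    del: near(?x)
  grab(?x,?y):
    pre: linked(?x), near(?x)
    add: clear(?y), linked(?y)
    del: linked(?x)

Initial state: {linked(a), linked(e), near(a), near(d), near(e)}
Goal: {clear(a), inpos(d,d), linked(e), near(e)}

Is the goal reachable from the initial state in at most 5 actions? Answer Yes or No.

1. grab(a,d)  →  {clear(d), linked(d), linked(e), near(a), near(d), near(e)}
2. swap(d,d)  →  {clear(d), inpos(d,d), linked(d), linked(e), near(a), near(d), near(e)}
3. flip(a)  →  {clear(a), clear(d), inpos(d,d), linked(a), linked(d), linked(e), near(d), near(e)}
optimal plan length = 3; 3 ≤ 5

Yes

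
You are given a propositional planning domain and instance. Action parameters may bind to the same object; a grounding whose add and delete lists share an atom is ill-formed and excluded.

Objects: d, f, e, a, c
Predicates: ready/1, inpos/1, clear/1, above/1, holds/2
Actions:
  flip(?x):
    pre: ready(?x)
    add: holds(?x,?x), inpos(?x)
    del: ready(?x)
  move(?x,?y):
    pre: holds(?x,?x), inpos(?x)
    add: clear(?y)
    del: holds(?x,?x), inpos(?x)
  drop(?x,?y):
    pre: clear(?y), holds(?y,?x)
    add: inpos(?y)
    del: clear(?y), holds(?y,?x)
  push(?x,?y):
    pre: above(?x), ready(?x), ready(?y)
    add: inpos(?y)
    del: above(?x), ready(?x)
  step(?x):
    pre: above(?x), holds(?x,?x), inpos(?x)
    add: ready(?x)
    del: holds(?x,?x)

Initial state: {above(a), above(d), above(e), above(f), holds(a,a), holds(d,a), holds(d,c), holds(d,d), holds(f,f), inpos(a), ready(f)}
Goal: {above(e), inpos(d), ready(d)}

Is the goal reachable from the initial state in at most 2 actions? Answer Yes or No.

No

1. move(a,d)  →  {above(a), above(d), above(e), above(f), clear(d), holds(d,a), holds(d,c), holds(d,d), holds(f,f), ready(f)}
2. drop(a,d)  →  {above(a), above(d), above(e), above(f), holds(d,c), holds(d,d), holds(f,f), inpos(d), ready(f)}
3. step(d)  →  {above(a), above(d), above(e), above(f), holds(d,c), holds(f,f), inpos(d), ready(d), ready(f)}
optimal plan length = 3; 3 > 2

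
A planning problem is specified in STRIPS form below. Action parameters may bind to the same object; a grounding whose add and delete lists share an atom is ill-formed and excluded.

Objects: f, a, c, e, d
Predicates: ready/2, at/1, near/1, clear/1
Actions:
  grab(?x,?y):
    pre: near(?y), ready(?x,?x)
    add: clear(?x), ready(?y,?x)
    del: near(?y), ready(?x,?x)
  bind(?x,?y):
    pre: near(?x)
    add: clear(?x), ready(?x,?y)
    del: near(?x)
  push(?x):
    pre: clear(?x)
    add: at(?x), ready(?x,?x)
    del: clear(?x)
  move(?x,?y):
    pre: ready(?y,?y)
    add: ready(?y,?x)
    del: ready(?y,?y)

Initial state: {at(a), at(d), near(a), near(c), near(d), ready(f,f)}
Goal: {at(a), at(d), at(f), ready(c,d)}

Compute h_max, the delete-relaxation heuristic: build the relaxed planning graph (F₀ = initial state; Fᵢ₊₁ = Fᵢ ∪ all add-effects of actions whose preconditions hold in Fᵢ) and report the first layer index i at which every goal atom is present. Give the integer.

F0 = init (6 atoms)
F1 = F0 ∪ {clear(a), clear(c), clear(d), clear(f), ready(a,a), ready(a,c), ready(a,d), ready(a,e), ready(a,f), ready(c,a), ready(c,c), ready(c,d), ready(c,e), ready(c,f), ready(d,a), ready(d,c), ready(d,d), ready(d,e), ready(d,f), ready(f,a), ready(f,c), ready(f,d), ready(f,e)}  (29 atoms)
F2 = F1 ∪ {at(c), at(f)}  (31 atoms)
goal ⊆ F2  ⇒  h_max = 2

2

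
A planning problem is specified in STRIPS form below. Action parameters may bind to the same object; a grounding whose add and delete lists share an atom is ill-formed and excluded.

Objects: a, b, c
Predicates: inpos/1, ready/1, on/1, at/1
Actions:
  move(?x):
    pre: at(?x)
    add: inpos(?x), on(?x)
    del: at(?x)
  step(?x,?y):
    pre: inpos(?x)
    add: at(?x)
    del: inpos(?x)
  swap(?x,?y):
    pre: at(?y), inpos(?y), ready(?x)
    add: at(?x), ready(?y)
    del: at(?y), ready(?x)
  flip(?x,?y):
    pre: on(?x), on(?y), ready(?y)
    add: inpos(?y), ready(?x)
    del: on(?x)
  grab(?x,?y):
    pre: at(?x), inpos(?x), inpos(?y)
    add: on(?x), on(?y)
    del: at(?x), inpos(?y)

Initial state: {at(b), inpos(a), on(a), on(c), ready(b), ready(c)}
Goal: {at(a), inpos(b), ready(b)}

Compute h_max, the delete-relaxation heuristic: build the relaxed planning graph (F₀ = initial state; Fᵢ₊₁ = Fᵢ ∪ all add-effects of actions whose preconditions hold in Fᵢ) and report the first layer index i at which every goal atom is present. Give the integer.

1

F0 = init (6 atoms)
F1 = F0 ∪ {at(a), inpos(b), inpos(c), on(b), ready(a)}  (11 atoms)
goal ⊆ F1  ⇒  h_max = 1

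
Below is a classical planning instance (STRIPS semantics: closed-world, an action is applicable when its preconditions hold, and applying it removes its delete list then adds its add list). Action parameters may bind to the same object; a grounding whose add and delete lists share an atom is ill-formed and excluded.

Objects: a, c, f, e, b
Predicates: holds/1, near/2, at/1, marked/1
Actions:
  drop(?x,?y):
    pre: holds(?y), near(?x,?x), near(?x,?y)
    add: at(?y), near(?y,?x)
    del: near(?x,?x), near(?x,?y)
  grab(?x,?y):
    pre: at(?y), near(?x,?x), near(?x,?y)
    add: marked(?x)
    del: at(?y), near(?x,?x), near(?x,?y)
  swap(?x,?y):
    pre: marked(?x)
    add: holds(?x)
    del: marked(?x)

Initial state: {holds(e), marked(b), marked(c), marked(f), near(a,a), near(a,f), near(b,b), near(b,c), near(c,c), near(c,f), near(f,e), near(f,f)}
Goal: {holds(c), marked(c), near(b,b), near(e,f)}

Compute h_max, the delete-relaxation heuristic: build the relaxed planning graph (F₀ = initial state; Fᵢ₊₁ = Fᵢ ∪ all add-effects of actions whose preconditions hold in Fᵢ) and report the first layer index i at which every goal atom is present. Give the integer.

1

F0 = init (12 atoms)
F1 = F0 ∪ {at(e), holds(b), holds(c), holds(f), near(e,f)}  (17 atoms)
goal ⊆ F1  ⇒  h_max = 1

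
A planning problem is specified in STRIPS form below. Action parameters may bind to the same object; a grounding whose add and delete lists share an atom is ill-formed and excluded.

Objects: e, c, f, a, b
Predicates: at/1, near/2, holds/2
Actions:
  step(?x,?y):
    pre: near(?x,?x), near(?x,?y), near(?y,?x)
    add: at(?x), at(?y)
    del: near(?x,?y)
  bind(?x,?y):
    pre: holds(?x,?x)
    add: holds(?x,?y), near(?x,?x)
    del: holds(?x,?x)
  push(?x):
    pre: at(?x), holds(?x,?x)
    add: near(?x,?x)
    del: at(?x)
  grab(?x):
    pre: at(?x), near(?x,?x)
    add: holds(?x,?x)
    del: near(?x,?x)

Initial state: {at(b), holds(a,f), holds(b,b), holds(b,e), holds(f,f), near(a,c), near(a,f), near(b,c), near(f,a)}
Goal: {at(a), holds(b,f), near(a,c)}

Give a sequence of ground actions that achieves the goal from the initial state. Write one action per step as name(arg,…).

1. bind(f,e)  →  {at(b), holds(a,f), holds(b,b), holds(b,e), holds(f,e), near(a,c), near(a,f), near(b,c), near(f,a), near(f,f)}
2. step(f,a)  →  {at(a), at(b), at(f), holds(a,f), holds(b,b), holds(b,e), holds(f,e), near(a,c), near(a,f), near(b,c), near(f,f)}
3. bind(b,f)  →  {at(a), at(b), at(f), holds(a,f), holds(b,e), holds(b,f), holds(f,e), near(a,c), near(a,f), near(b,b), near(b,c), near(f,f)}

bind(f,e); step(f,a); bind(b,f)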